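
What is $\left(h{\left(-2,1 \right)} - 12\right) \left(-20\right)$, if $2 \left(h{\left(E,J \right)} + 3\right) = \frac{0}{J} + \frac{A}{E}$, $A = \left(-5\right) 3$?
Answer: $225$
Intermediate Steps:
$A = -15$
$h{\left(E,J \right)} = -3 - \frac{15}{2 E}$ ($h{\left(E,J \right)} = -3 + \frac{\frac{0}{J} - \frac{15}{E}}{2} = -3 + \frac{0 - \frac{15}{E}}{2} = -3 + \frac{\left(-15\right) \frac{1}{E}}{2} = -3 - \frac{15}{2 E}$)
$\left(h{\left(-2,1 \right)} - 12\right) \left(-20\right) = \left(\left(-3 - \frac{15}{2 \left(-2\right)}\right) - 12\right) \left(-20\right) = \left(\left(-3 - - \frac{15}{4}\right) - 12\right) \left(-20\right) = \left(\left(-3 + \frac{15}{4}\right) - 12\right) \left(-20\right) = \left(\frac{3}{4} - 12\right) \left(-20\right) = \left(- \frac{45}{4}\right) \left(-20\right) = 225$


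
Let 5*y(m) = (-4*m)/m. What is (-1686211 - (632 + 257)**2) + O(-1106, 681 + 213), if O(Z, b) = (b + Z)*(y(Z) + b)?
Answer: -13329452/5 ≈ -2.6659e+6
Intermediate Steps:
y(m) = -4/5 (y(m) = ((-4*m)/m)/5 = (1/5)*(-4) = -4/5)
O(Z, b) = (-4/5 + b)*(Z + b) (O(Z, b) = (b + Z)*(-4/5 + b) = (Z + b)*(-4/5 + b) = (-4/5 + b)*(Z + b))
(-1686211 - (632 + 257)**2) + O(-1106, 681 + 213) = (-1686211 - (632 + 257)**2) + ((681 + 213)**2 - 4/5*(-1106) - 4*(681 + 213)/5 - 1106*(681 + 213)) = (-1686211 - 1*889**2) + (894**2 + 4424/5 - 4/5*894 - 1106*894) = (-1686211 - 1*790321) + (799236 + 4424/5 - 3576/5 - 988764) = (-1686211 - 790321) - 946792/5 = -2476532 - 946792/5 = -13329452/5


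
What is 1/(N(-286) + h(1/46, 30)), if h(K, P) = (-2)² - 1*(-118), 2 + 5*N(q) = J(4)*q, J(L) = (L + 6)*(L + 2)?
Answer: -5/16552 ≈ -0.00030208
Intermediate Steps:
J(L) = (2 + L)*(6 + L) (J(L) = (6 + L)*(2 + L) = (2 + L)*(6 + L))
N(q) = -⅖ + 12*q (N(q) = -⅖ + ((12 + 4² + 8*4)*q)/5 = -⅖ + ((12 + 16 + 32)*q)/5 = -⅖ + (60*q)/5 = -⅖ + 12*q)
h(K, P) = 122 (h(K, P) = 4 + 118 = 122)
1/(N(-286) + h(1/46, 30)) = 1/((-⅖ + 12*(-286)) + 122) = 1/((-⅖ - 3432) + 122) = 1/(-17162/5 + 122) = 1/(-16552/5) = -5/16552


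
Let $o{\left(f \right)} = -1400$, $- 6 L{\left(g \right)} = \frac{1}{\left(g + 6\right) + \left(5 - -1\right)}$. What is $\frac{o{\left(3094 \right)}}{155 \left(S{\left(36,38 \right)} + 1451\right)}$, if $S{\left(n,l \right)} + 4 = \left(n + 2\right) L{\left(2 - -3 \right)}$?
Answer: $- \frac{7140}{1143559} \approx -0.0062437$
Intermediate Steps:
$L{\left(g \right)} = - \frac{1}{6 \left(12 + g\right)}$ ($L{\left(g \right)} = - \frac{1}{6 \left(\left(g + 6\right) + \left(5 - -1\right)\right)} = - \frac{1}{6 \left(\left(6 + g\right) + \left(5 + 1\right)\right)} = - \frac{1}{6 \left(\left(6 + g\right) + 6\right)} = - \frac{1}{6 \left(12 + g\right)}$)
$S{\left(n,l \right)} = - \frac{205}{51} - \frac{n}{102}$ ($S{\left(n,l \right)} = -4 + \left(n + 2\right) \left(- \frac{1}{72 + 6 \left(2 - -3\right)}\right) = -4 + \left(2 + n\right) \left(- \frac{1}{72 + 6 \left(2 + 3\right)}\right) = -4 + \left(2 + n\right) \left(- \frac{1}{72 + 6 \cdot 5}\right) = -4 + \left(2 + n\right) \left(- \frac{1}{72 + 30}\right) = -4 + \left(2 + n\right) \left(- \frac{1}{102}\right) = -4 - \left(\frac{1}{51} + \frac{n}{102}\right) = - \frac{205}{51} - \frac{n}{102}$)
$\frac{o{\left(3094 \right)}}{155 \left(S{\left(36,38 \right)} + 1451\right)} = - \frac{1400}{155 \left(\left(- \frac{205}{51} - \frac{6}{17}\right) + 1451\right)} = - \frac{1400}{155 \left(- \frac{223}{51} + 1451\right)} = - \frac{1400}{155 \cdot \frac{73778}{51}} = - \frac{1400}{\frac{11435590}{51}} = \left(-1400\right) \frac{51}{11435590} = - \frac{7140}{1143559}$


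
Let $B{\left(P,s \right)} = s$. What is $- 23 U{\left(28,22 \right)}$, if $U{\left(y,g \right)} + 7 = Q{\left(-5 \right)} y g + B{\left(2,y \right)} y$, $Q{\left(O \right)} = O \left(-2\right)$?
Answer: $-159551$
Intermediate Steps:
$Q{\left(O \right)} = - 2 O$
$U{\left(y,g \right)} = -7 + y^{2} + 10 g y$ ($U{\left(y,g \right)} = -7 + \left(\left(-2\right) \left(-5\right) y g + y y\right) = -7 + \left(10 y g + y^{2}\right) = -7 + \left(10 g y + y^{2}\right) = -7 + \left(y^{2} + 10 g y\right) = -7 + y^{2} + 10 g y$)
$- 23 U{\left(28,22 \right)} = - 23 \left(-7 + 28^{2} + 10 \cdot 22 \cdot 28\right) = - 23 \left(-7 + 784 + 6160\right) = \left(-23\right) 6937 = -159551$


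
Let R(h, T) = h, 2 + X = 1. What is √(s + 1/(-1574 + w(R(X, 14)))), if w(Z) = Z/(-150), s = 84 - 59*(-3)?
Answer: √14548819151211/236099 ≈ 16.155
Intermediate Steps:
X = -1 (X = -2 + 1 = -1)
s = 261 (s = 84 + 177 = 261)
w(Z) = -Z/150 (w(Z) = Z*(-1/150) = -Z/150)
√(s + 1/(-1574 + w(R(X, 14)))) = √(261 + 1/(-1574 - 1/150*(-1))) = √(261 + 1/(-1574 + 1/150)) = √(261 + 1/(-236099/150)) = √(261 - 150/236099) = √(61621689/236099) = √14548819151211/236099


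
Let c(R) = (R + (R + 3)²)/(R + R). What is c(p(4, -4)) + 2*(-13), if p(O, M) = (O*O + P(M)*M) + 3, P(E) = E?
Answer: -341/70 ≈ -4.8714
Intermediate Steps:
p(O, M) = 3 + M² + O² (p(O, M) = (O*O + M*M) + 3 = (O² + M²) + 3 = (M² + O²) + 3 = 3 + M² + O²)
c(R) = (R + (3 + R)²)/(2*R) (c(R) = (R + (3 + R)²)/((2*R)) = (R + (3 + R)²)*(1/(2*R)) = (R + (3 + R)²)/(2*R))
c(p(4, -4)) + 2*(-13) = ((3 + (-4)² + 4²) + (3 + (3 + (-4)² + 4²))²)/(2*(3 + (-4)² + 4²)) + 2*(-13) = ((3 + 16 + 16) + (3 + (3 + 16 + 16))²)/(2*(3 + 16 + 16)) - 26 = (½)*(35 + (3 + 35)²)/35 - 26 = (½)*(1/35)*(35 + 38²) - 26 = (½)*(1/35)*(35 + 1444) - 26 = (½)*(1/35)*1479 - 26 = 1479/70 - 26 = -341/70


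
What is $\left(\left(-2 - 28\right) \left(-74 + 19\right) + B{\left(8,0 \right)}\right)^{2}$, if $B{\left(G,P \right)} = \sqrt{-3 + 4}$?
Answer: $2725801$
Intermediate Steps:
$B{\left(G,P \right)} = 1$ ($B{\left(G,P \right)} = \sqrt{1} = 1$)
$\left(\left(-2 - 28\right) \left(-74 + 19\right) + B{\left(8,0 \right)}\right)^{2} = \left(\left(-2 - 28\right) \left(-74 + 19\right) + 1\right)^{2} = \left(\left(-30\right) \left(-55\right) + 1\right)^{2} = \left(1650 + 1\right)^{2} = 1651^{2} = 2725801$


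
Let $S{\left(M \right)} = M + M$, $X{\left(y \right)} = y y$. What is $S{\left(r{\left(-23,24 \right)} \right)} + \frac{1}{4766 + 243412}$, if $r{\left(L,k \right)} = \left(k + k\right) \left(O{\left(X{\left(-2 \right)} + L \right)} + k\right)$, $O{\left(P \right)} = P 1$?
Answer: $\frac{119125441}{248178} \approx 480.0$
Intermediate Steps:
$X{\left(y \right)} = y^{2}$
$O{\left(P \right)} = P$
$r{\left(L,k \right)} = 2 k \left(4 + L + k\right)$ ($r{\left(L,k \right)} = \left(k + k\right) \left(\left(\left(-2\right)^{2} + L\right) + k\right) = 2 k \left(\left(4 + L\right) + k\right) = 2 k \left(4 + L + k\right)$)
$S{\left(M \right)} = 2 M$
$S{\left(r{\left(-23,24 \right)} \right)} + \frac{1}{4766 + 243412} = 2 \cdot 2 \cdot 24 \left(4 - 23 + 24\right) + \frac{1}{4766 + 243412} = 2 \cdot 2 \cdot 24 \cdot 5 + \frac{1}{248178} = 2 \cdot 240 + \frac{1}{248178} = 480 + \frac{1}{248178} = \frac{119125441}{248178}$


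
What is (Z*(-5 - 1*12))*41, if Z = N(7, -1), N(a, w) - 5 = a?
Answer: -8364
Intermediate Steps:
N(a, w) = 5 + a
Z = 12 (Z = 5 + 7 = 12)
(Z*(-5 - 1*12))*41 = (12*(-5 - 1*12))*41 = (12*(-5 - 12))*41 = (12*(-17))*41 = -204*41 = -8364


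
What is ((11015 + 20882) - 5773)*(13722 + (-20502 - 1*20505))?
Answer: -712793340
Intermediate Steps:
((11015 + 20882) - 5773)*(13722 + (-20502 - 1*20505)) = (31897 - 5773)*(13722 + (-20502 - 20505)) = 26124*(13722 - 41007) = 26124*(-27285) = -712793340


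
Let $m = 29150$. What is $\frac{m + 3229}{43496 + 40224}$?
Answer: $\frac{32379}{83720} \approx 0.38675$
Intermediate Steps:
$\frac{m + 3229}{43496 + 40224} = \frac{29150 + 3229}{43496 + 40224} = \frac{32379}{83720}$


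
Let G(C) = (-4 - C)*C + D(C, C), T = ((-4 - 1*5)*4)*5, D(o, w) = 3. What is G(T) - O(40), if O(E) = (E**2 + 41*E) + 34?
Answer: -34951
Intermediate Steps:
T = -180 (T = ((-4 - 5)*4)*5 = -9*4*5 = -36*5 = -180)
O(E) = 34 + E**2 + 41*E
G(C) = 3 + C*(-4 - C) (G(C) = (-4 - C)*C + 3 = C*(-4 - C) + 3 = 3 + C*(-4 - C))
G(T) - O(40) = (3 - 1*(-180)**2 - 4*(-180)) - (34 + 40**2 + 41*40) = (3 - 1*32400 + 720) - (34 + 1600 + 1640) = (3 - 32400 + 720) - 1*3274 = -31677 - 3274 = -34951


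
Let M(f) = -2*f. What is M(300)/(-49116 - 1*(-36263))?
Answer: 600/12853 ≈ 0.046682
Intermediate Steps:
M(300)/(-49116 - 1*(-36263)) = (-2*300)/(-49116 - 1*(-36263)) = -600/(-49116 + 36263) = -600/(-12853) = -600*(-1/12853) = 600/12853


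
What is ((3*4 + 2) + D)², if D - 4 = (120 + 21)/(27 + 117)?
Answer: 829921/2304 ≈ 360.21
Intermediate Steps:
D = 239/48 (D = 4 + (120 + 21)/(27 + 117) = 4 + 141/144 = 4 + 141*(1/144) = 4 + 47/48 = 239/48 ≈ 4.9792)
((3*4 + 2) + D)² = ((3*4 + 2) + 239/48)² = ((12 + 2) + 239/48)² = (14 + 239/48)² = (911/48)² = 829921/2304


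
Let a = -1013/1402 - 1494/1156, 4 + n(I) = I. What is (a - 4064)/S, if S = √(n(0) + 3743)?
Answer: -823729898*√3739/757480271 ≈ -66.495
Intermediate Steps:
n(I) = -4 + I
a = -408202/202589 (a = -1013*1/1402 - 1494*1/1156 = -1013/1402 - 747/578 = -408202/202589 ≈ -2.0149)
S = √3739 (S = √((-4 + 0) + 3743) = √(-4 + 3743) = √3739 ≈ 61.147)
(a - 4064)/S = (-408202/202589 - 4064)/(√3739) = -823729898*√3739/757480271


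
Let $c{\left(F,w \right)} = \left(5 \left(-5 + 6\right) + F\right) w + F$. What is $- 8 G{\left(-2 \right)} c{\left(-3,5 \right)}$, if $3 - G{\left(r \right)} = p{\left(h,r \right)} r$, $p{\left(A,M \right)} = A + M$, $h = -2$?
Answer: $280$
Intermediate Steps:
$G{\left(r \right)} = 3 - r \left(-2 + r\right)$ ($G{\left(r \right)} = 3 - \left(-2 + r\right) r = 3 - r \left(-2 + r\right)$)
$c{\left(F,w \right)} = F + w \left(5 + F\right)$ ($c{\left(F,w \right)} = \left(5 \cdot 1 + F\right) w + F = \left(5 + F\right) w + F = w \left(5 + F\right) + F = F + w \left(5 + F\right)$)
$- 8 G{\left(-2 \right)} c{\left(-3,5 \right)} = - 8 \left(3 - - 2 \left(-2 - 2\right)\right) \left(-3 + 5 \cdot 5 - 15\right) = - 8 \left(3 - \left(-2\right) \left(-4\right)\right) \left(-3 + 25 - 15\right) = - 8 \left(3 - 8\right) 7 = \left(-8\right) \left(-5\right) 7 = 40 \cdot 7 = 280$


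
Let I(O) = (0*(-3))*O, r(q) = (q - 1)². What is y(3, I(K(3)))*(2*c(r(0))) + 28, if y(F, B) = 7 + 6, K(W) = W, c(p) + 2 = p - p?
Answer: -24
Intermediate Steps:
r(q) = (-1 + q)²
c(p) = -2 (c(p) = -2 + (p - p) = -2 + 0 = -2)
I(O) = 0 (I(O) = 0*O = 0)
y(F, B) = 13
y(3, I(K(3)))*(2*c(r(0))) + 28 = 13*(2*(-2)) + 28 = 13*(-4) + 28 = -52 + 28 = -24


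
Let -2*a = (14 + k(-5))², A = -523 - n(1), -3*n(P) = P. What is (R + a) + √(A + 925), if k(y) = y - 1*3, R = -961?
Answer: -979 + √3621/3 ≈ -958.94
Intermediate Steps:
n(P) = -P/3
k(y) = -3 + y (k(y) = y - 3 = -3 + y)
A = -1568/3 (A = -523 - (-1)/3 = -523 - 1*(-⅓) = -523 + ⅓ = -1568/3 ≈ -522.67)
a = -18 (a = -(14 + (-3 - 5))²/2 = -(14 - 8)²/2 = -½*6² = -½*36 = -18)
(R + a) + √(A + 925) = (-961 - 18) + √(-1568/3 + 925) = -979 + √(1207/3) = -979 + √3621/3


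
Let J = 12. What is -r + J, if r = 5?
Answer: 7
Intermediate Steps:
-r + J = -1*5 + 12 = -5 + 12 = 7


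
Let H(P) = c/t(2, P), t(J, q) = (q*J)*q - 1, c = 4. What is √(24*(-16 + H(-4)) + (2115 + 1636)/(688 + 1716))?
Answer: 13*I*√3116575049/37262 ≈ 19.477*I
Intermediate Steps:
t(J, q) = -1 + J*q² (t(J, q) = (J*q)*q - 1 = J*q² - 1 = -1 + J*q²)
H(P) = 4/(-1 + 2*P²)
√(24*(-16 + H(-4)) + (2115 + 1636)/(688 + 1716)) = √(24*(-16 + 4/(-1 + 2*(-4)²)) + (2115 + 1636)/(688 + 1716)) = √(24*(-16 + 4/(-1 + 2*16)) + 3751/2404) = √(24*(-16 + 4/(-1 + 32)) + 3751*(1/2404)) = √(24*(-16 + 4/31) + 3751/2404) = √(24*(-492/31) + 3751/2404) = √(-11808/31 + 3751/2404) = √(-28270151/74524) = 13*I*√3116575049/37262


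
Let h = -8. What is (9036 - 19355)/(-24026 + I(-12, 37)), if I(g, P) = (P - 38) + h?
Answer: 10319/24035 ≈ 0.42933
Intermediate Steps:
I(g, P) = -46 + P (I(g, P) = (P - 38) - 8 = (-38 + P) - 8 = -46 + P)
(9036 - 19355)/(-24026 + I(-12, 37)) = (9036 - 19355)/(-24026 + (-46 + 37)) = -10319/(-24026 - 9) = -10319/(-24035) = -10319*(-1/24035) = 10319/24035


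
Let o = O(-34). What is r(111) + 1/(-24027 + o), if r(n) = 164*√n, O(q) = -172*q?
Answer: -1/18179 + 164*√111 ≈ 1727.8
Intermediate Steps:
o = 5848 (o = -172*(-34) = 5848)
r(111) + 1/(-24027 + o) = 164*√111 + 1/(-24027 + 5848) = 164*√111 + 1/(-18179) = 164*√111 - 1/18179 = -1/18179 + 164*√111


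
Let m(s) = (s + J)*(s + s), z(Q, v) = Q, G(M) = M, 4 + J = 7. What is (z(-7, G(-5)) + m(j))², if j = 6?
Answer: 10201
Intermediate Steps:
J = 3 (J = -4 + 7 = 3)
m(s) = 2*s*(3 + s) (m(s) = (s + 3)*(s + s) = (3 + s)*(2*s) = 2*s*(3 + s))
(z(-7, G(-5)) + m(j))² = (-7 + 2*6*(3 + 6))² = (-7 + 2*6*9)² = (-7 + 108)² = 101² = 10201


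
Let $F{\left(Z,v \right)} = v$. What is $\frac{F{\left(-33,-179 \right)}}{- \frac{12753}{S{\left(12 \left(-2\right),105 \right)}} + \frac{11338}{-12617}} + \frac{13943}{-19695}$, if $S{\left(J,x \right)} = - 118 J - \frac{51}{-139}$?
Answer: $\frac{5712553850802424}{176135659628565} \approx 32.433$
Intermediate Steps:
$S{\left(J,x \right)} = \frac{51}{139} - 118 J$ ($S{\left(J,x \right)} = - 118 J - - \frac{51}{139} = - 118 J + \frac{51}{139} = \frac{51}{139} - 118 J$)
$\frac{F{\left(-33,-179 \right)}}{- \frac{12753}{S{\left(12 \left(-2\right),105 \right)}} + \frac{11338}{-12617}} + \frac{13943}{-19695} = - \frac{179}{- \frac{12753}{\frac{51}{139} - 118 \cdot 12 \left(-2\right)} + \frac{11338}{-12617}} + \frac{13943}{-19695} = - \frac{179}{- \frac{12753}{\frac{51}{139} - -2832} + 11338 \left(- \frac{1}{12617}\right)} + 13943 \left(- \frac{1}{19695}\right) = - \frac{179}{- \frac{12753}{\frac{51}{139} + 2832} - \frac{11338}{12617}} - \frac{13943}{19695} = - \frac{179}{- \frac{12753}{\frac{393699}{139}} - \frac{11338}{12617}} - \frac{13943}{19695} = - \frac{179}{\left(-12753\right) \frac{139}{393699} - \frac{11338}{12617}} - \frac{13943}{19695} = - \frac{179}{- \frac{590889}{131233} - \frac{11338}{12617}} - \frac{13943}{19695} = - \frac{179}{- \frac{8943166267}{1655766761}} - \frac{13943}{19695} = \left(-179\right) \left(- \frac{1655766761}{8943166267}\right) - \frac{13943}{19695} = \frac{296382250219}{8943166267} - \frac{13943}{19695} = \frac{5712553850802424}{176135659628565}$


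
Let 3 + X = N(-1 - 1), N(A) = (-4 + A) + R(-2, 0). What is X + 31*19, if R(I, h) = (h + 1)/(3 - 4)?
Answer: 579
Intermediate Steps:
R(I, h) = -1 - h (R(I, h) = (1 + h)/(-1) = (1 + h)*(-1) = -1 - h)
N(A) = -5 + A (N(A) = (-4 + A) + (-1 - 1*0) = (-4 + A) + (-1 + 0) = (-4 + A) - 1 = -5 + A)
X = -10 (X = -3 + (-5 + (-1 - 1)) = -3 + (-5 - 2) = -3 - 7 = -10)
X + 31*19 = -10 + 31*19 = -10 + 589 = 579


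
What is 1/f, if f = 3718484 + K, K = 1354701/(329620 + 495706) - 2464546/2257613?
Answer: 1863266706838/6928528461446490309 ≈ 2.6893e-7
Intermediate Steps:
K = 1024336696717/1863266706838 (K = 1354701/825326 - 2464546*1/2257613 = 1354701*(1/825326) - 2464546/2257613 = 1354701/825326 - 2464546/2257613 = 1024336696717/1863266706838 ≈ 0.54975)
f = 6928528461446490309/1863266706838 (f = 3718484 + 1024336696717/1863266706838 = 6928528461446490309/1863266706838 ≈ 3.7185e+6)
1/f = 1/(6928528461446490309/1863266706838) = 1863266706838/6928528461446490309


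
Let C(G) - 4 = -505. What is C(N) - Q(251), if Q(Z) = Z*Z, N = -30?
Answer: -63502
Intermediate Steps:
C(G) = -501 (C(G) = 4 - 505 = -501)
Q(Z) = Z²
C(N) - Q(251) = -501 - 1*251² = -501 - 1*63001 = -501 - 63001 = -63502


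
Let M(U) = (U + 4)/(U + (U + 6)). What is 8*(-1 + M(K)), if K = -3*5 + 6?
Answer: -14/3 ≈ -4.6667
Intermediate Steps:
K = -9 (K = -15 + 6 = -9)
M(U) = (4 + U)/(6 + 2*U) (M(U) = (4 + U)/(U + (6 + U)) = (4 + U)/(6 + 2*U))
8*(-1 + M(K)) = 8*(-1 + (4 - 9)/(2*(3 - 9))) = 8*(-1 + (1/2)*(-5)/(-6)) = 8*(-1 + (1/2)*(-1/6)*(-5)) = 8*(-1 + 5/12) = 8*(-7/12) = -14/3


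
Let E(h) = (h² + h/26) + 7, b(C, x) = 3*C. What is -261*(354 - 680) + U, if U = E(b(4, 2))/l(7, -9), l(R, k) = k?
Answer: 9953093/117 ≈ 85069.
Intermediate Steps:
E(h) = 7 + h² + h/26 (E(h) = (h² + h/26) + 7 = 7 + h² + h/26)
U = -1969/117 (U = (7 + (3*4)² + (3*4)/26)/(-9) = (7 + 12² + (1/26)*12)*(-⅑) = (7 + 144 + 6/13)*(-⅑) = (1969/13)*(-⅑) = -1969/117 ≈ -16.829)
-261*(354 - 680) + U = -261*(354 - 680) - 1969/117 = -261*(-326) - 1969/117 = 85086 - 1969/117 = 9953093/117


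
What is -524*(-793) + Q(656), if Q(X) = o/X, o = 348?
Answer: 68147335/164 ≈ 4.1553e+5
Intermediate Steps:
Q(X) = 348/X
-524*(-793) + Q(656) = -524*(-793) + 348/656 = 415532 + 348*(1/656) = 415532 + 87/164 = 68147335/164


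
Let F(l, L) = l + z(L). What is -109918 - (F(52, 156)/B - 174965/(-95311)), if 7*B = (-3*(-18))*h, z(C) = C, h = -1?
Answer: -282797989093/2573397 ≈ -1.0989e+5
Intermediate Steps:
B = -54/7 (B = (-3*(-18)*(-1))/7 = (54*(-1))/7 = (⅐)*(-54) = -54/7 ≈ -7.7143)
F(l, L) = L + l (F(l, L) = l + L = L + l)
-109918 - (F(52, 156)/B - 174965/(-95311)) = -109918 - ((156 + 52)/(-54/7) - 174965/(-95311)) = -109918 - (208*(-7/54) - 174965*(-1/95311)) = -109918 - (-728/27 + 174965/95311) = -109918 - 1*(-64662353/2573397) = -109918 + 64662353/2573397 = -282797989093/2573397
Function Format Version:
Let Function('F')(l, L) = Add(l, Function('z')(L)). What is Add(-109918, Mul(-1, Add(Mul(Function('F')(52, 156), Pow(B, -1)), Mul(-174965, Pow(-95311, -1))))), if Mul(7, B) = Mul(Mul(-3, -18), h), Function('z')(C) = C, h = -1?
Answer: Rational(-282797989093, 2573397) ≈ -1.0989e+5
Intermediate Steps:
B = Rational(-54, 7) (B = Mul(Rational(1, 7), Mul(Mul(-3, -18), -1)) = Mul(Rational(1, 7), Mul(54, -1)) = Mul(Rational(1, 7), -54) = Rational(-54, 7) ≈ -7.7143)
Function('F')(l, L) = Add(L, l) (Function('F')(l, L) = Add(l, L) = Add(L, l))
Add(-109918, Mul(-1, Add(Mul(Function('F')(52, 156), Pow(B, -1)), Mul(-174965, Pow(-95311, -1))))) = Add(-109918, Mul(-1, Add(Mul(Add(156, 52), Pow(Rational(-54, 7), -1)), Mul(-174965, Pow(-95311, -1))))) = Add(-109918, Mul(-1, Add(Mul(208, Rational(-7, 54)), Mul(-174965, Rational(-1, 95311))))) = Add(-109918, Mul(-1, Add(Rational(-728, 27), Rational(174965, 95311)))) = Add(-109918, Mul(-1, Rational(-64662353, 2573397))) = Add(-109918, Rational(64662353, 2573397)) = Rational(-282797989093, 2573397)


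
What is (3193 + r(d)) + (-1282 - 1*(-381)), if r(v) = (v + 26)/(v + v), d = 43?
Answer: 197181/86 ≈ 2292.8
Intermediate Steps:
r(v) = (26 + v)/(2*v) (r(v) = (26 + v)/((2*v)) = (26 + v)*(1/(2*v)) = (26 + v)/(2*v))
(3193 + r(d)) + (-1282 - 1*(-381)) = (3193 + (1/2)*(26 + 43)/43) + (-1282 - 1*(-381)) = (3193 + (1/2)*(1/43)*69) + (-1282 + 381) = (3193 + 69/86) - 901 = 274667/86 - 901 = 197181/86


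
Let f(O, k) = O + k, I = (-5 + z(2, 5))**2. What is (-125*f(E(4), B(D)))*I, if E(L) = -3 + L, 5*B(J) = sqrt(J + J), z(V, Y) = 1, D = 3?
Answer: -2000 - 400*sqrt(6) ≈ -2979.8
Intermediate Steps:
I = 16 (I = (-5 + 1)**2 = (-4)**2 = 16)
B(J) = sqrt(2)*sqrt(J)/5 (B(J) = sqrt(J + J)/5 = sqrt(2*J)/5 = (sqrt(2)*sqrt(J))/5 = sqrt(2)*sqrt(J)/5)
(-125*f(E(4), B(D)))*I = -125*((-3 + 4) + sqrt(2)*sqrt(3)/5)*16 = -125*(1 + sqrt(6)/5)*16 = (-125 - 25*sqrt(6))*16 = -2000 - 400*sqrt(6)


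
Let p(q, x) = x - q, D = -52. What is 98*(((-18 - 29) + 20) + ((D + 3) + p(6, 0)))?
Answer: -8036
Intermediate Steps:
98*(((-18 - 29) + 20) + ((D + 3) + p(6, 0))) = 98*(((-18 - 29) + 20) + ((-52 + 3) + (0 - 1*6))) = 98*((-47 + 20) + (-49 + (0 - 6))) = 98*(-27 + (-49 - 6)) = 98*(-27 - 55) = 98*(-82) = -8036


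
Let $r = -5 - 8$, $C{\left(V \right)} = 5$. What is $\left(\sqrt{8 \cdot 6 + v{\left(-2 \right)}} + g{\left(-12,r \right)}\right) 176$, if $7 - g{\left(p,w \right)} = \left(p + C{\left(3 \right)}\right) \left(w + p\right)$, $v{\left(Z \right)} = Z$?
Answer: $-29568 + 176 \sqrt{46} \approx -28374.0$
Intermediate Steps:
$r = -13$ ($r = -5 - 8 = -13$)
$g{\left(p,w \right)} = 7 - \left(5 + p\right) \left(p + w\right)$ ($g{\left(p,w \right)} = 7 - \left(p + 5\right) \left(w + p\right) = 7 - \left(5 + p\right) \left(p + w\right)$)
$\left(\sqrt{8 \cdot 6 + v{\left(-2 \right)}} + g{\left(-12,r \right)}\right) 176 = \left(\sqrt{8 \cdot 6 - 2} - \left(12 + 156\right)\right) 176 = \left(\sqrt{48 - 2} + \left(7 - 144 + 60 + 65 - 156\right)\right) 176 = \left(\sqrt{46} + \left(7 - 144 + 60 + 65 - 156\right)\right) 176 = \left(\sqrt{46} - 168\right) 176 = \left(-168 + \sqrt{46}\right) 176 = -29568 + 176 \sqrt{46}$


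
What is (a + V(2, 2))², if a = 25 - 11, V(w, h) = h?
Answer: 256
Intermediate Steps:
a = 14
(a + V(2, 2))² = (14 + 2)² = 16² = 256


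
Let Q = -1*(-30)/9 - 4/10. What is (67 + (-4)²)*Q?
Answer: 3652/15 ≈ 243.47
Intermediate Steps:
Q = 44/15 (Q = 30*(⅑) - 4*⅒ = 10/3 - ⅖ = 44/15 ≈ 2.9333)
(67 + (-4)²)*Q = (67 + (-4)²)*(44/15) = (67 + 16)*(44/15) = 83*(44/15) = 3652/15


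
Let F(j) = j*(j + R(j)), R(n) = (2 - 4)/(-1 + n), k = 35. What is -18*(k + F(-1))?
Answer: -630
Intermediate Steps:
R(n) = -2/(-1 + n)
F(j) = j*(j - 2/(-1 + j))
-18*(k + F(-1)) = -18*(35 - (-2 - (-1 - 1))/(-1 - 1)) = -18*(35 - 1*(-2 - 1*(-2))/(-2)) = -18*(35 - 1*(-1/2)*(-2 + 2)) = -18*(35 - 1*(-1/2)*0) = -18*(35 + 0) = -18*35 = -630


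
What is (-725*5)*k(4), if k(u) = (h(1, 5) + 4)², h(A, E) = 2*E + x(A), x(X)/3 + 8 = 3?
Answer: -3625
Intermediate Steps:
x(X) = -15 (x(X) = -24 + 3*3 = -24 + 9 = -15)
h(A, E) = -15 + 2*E (h(A, E) = 2*E - 15 = -15 + 2*E)
k(u) = 1 (k(u) = ((-15 + 2*5) + 4)² = ((-15 + 10) + 4)² = (-5 + 4)² = (-1)² = 1)
(-725*5)*k(4) = -725*5*1 = -25*145*1 = -3625*1 = -3625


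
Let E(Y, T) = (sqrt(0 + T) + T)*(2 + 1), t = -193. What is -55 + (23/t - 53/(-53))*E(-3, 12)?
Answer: -4495/193 + 1020*sqrt(3)/193 ≈ -14.136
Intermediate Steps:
E(Y, T) = 3*T + 3*sqrt(T) (E(Y, T) = (sqrt(T) + T)*3 = (T + sqrt(T))*3 = 3*T + 3*sqrt(T))
-55 + (23/t - 53/(-53))*E(-3, 12) = -55 + (23/(-193) - 53/(-53))*(3*12 + 3*sqrt(12)) = -55 + (23*(-1/193) - 53*(-1/53))*(36 + 3*(2*sqrt(3))) = -55 + (-23/193 + 1)*(36 + 6*sqrt(3)) = -55 + 170*(36 + 6*sqrt(3))/193 = -55 + (6120/193 + 1020*sqrt(3)/193) = -4495/193 + 1020*sqrt(3)/193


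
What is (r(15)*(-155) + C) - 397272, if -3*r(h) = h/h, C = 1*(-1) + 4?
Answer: -1191652/3 ≈ -3.9722e+5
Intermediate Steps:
C = 3 (C = -1 + 4 = 3)
r(h) = -1/3 (r(h) = -h/(3*h) = -1/3*1 = -1/3)
(r(15)*(-155) + C) - 397272 = (-1/3*(-155) + 3) - 397272 = (155/3 + 3) - 397272 = 164/3 - 397272 = -1191652/3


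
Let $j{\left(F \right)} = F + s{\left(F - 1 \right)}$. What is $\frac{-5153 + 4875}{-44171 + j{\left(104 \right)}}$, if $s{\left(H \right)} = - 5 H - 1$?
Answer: $\frac{278}{44583} \approx 0.0062356$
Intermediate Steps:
$s{\left(H \right)} = -1 - 5 H$
$j{\left(F \right)} = 4 - 4 F$ ($j{\left(F \right)} = F - \left(1 + 5 \left(F - 1\right)\right) = F - \left(1 + 5 \left(-1 + F\right)\right) = F - \left(-4 + 5 F\right) = 4 - 4 F$)
$\frac{-5153 + 4875}{-44171 + j{\left(104 \right)}} = \frac{-5153 + 4875}{-44171 + \left(4 - 416\right)} = - \frac{278}{-44171 + \left(4 - 416\right)} = - \frac{278}{-44171 - 412} = - \frac{278}{-44583} = \left(-278\right) \left(- \frac{1}{44583}\right) = \frac{278}{44583}$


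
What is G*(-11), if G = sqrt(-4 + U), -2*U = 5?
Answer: -11*I*sqrt(26)/2 ≈ -28.045*I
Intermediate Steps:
U = -5/2 (U = -1/2*5 = -5/2 ≈ -2.5000)
G = I*sqrt(26)/2 (G = sqrt(-4 - 5/2) = sqrt(-13/2) = I*sqrt(26)/2 ≈ 2.5495*I)
G*(-11) = (I*sqrt(26)/2)*(-11) = -11*I*sqrt(26)/2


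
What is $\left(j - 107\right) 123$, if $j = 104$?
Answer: $-369$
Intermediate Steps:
$\left(j - 107\right) 123 = \left(104 - 107\right) 123 = \left(-3\right) 123 = -369$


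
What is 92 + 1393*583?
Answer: 812211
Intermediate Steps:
92 + 1393*583 = 92 + 812119 = 812211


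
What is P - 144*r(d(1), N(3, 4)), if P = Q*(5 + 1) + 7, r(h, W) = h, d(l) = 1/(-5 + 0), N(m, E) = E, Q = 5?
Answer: 329/5 ≈ 65.800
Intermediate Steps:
d(l) = -1/5 (d(l) = 1/(-5) = -1/5)
P = 37 (P = 5*(5 + 1) + 7 = 5*6 + 7 = 30 + 7 = 37)
P - 144*r(d(1), N(3, 4)) = 37 - 144*(-1/5) = 37 + 144/5 = 329/5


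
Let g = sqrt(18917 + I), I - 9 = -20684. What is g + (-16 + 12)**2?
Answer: 16 + I*sqrt(1758) ≈ 16.0 + 41.929*I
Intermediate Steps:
I = -20675 (I = 9 - 20684 = -20675)
g = I*sqrt(1758) (g = sqrt(18917 - 20675) = sqrt(-1758) = I*sqrt(1758) ≈ 41.929*I)
g + (-16 + 12)**2 = I*sqrt(1758) + (-16 + 12)**2 = I*sqrt(1758) + (-4)**2 = I*sqrt(1758) + 16 = 16 + I*sqrt(1758)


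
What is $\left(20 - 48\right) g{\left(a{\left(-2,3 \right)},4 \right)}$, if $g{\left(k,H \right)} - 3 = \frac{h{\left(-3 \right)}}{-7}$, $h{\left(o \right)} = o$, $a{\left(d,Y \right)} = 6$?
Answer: $-96$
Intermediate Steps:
$g{\left(k,H \right)} = \frac{24}{7}$ ($g{\left(k,H \right)} = 3 - \frac{3}{-7} = 3 - - \frac{3}{7} = 3 + \frac{3}{7} = \frac{24}{7}$)
$\left(20 - 48\right) g{\left(a{\left(-2,3 \right)},4 \right)} = \left(20 - 48\right) \frac{24}{7} = \left(-28\right) \frac{24}{7} = -96$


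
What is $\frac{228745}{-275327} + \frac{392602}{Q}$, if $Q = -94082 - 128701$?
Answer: $- \frac{159054428189}{61338175041} \approx -2.5931$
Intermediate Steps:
$Q = -222783$ ($Q = -94082 - 128701 = -222783$)
$\frac{228745}{-275327} + \frac{392602}{Q} = \frac{228745}{-275327} + \frac{392602}{-222783} = 228745 \left(- \frac{1}{275327}\right) + 392602 \left(- \frac{1}{222783}\right) = - \frac{228745}{275327} - \frac{392602}{222783} = - \frac{159054428189}{61338175041}$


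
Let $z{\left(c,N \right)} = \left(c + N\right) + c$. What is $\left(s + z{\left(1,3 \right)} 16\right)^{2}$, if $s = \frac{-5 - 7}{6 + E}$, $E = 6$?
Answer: $6241$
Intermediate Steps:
$z{\left(c,N \right)} = N + 2 c$ ($z{\left(c,N \right)} = \left(N + c\right) + c = N + 2 c$)
$s = -1$ ($s = \frac{-5 - 7}{6 + 6} = - \frac{12}{12} = \left(-12\right) \frac{1}{12} = -1$)
$\left(s + z{\left(1,3 \right)} 16\right)^{2} = \left(-1 + \left(3 + 2 \cdot 1\right) 16\right)^{2} = \left(-1 + \left(3 + 2\right) 16\right)^{2} = \left(-1 + 5 \cdot 16\right)^{2} = \left(-1 + 80\right)^{2} = 79^{2} = 6241$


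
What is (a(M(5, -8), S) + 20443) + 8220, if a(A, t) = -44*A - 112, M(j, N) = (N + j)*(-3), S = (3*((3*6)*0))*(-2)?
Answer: 28155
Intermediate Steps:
S = 0 (S = (3*(18*0))*(-2) = (3*0)*(-2) = 0*(-2) = 0)
M(j, N) = -3*N - 3*j
a(A, t) = -112 - 44*A
(a(M(5, -8), S) + 20443) + 8220 = ((-112 - 44*(-3*(-8) - 3*5)) + 20443) + 8220 = ((-112 - 44*(24 - 15)) + 20443) + 8220 = ((-112 - 44*9) + 20443) + 8220 = ((-112 - 396) + 20443) + 8220 = (-508 + 20443) + 8220 = 19935 + 8220 = 28155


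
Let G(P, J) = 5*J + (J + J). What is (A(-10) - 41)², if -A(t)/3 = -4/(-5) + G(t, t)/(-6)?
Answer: 153664/25 ≈ 6146.6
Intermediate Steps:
G(P, J) = 7*J (G(P, J) = 5*J + 2*J = 7*J)
A(t) = -12/5 + 7*t/2 (A(t) = -3*(-4/(-5) + (7*t)/(-6)) = -3*(-4*(-⅕) + (7*t)*(-⅙)) = -3*(⅘ - 7*t/6) = -12/5 + 7*t/2)
(A(-10) - 41)² = ((-12/5 + (7/2)*(-10)) - 41)² = ((-12/5 - 35) - 41)² = (-187/5 - 41)² = (-392/5)² = 153664/25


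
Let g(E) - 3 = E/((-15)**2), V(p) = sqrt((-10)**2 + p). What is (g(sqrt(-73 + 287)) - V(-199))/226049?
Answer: 3/226049 + sqrt(214)/50861025 - 3*I*sqrt(11)/226049 ≈ 1.3559e-5 - 4.4016e-5*I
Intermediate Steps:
V(p) = sqrt(100 + p)
g(E) = 3 + E/225 (g(E) = 3 + E/((-15)**2) = 3 + E/225)
(g(sqrt(-73 + 287)) - V(-199))/226049 = ((3 + sqrt(-73 + 287)/225) - sqrt(100 - 199))/226049 = ((3 + sqrt(214)/225) - sqrt(-99))*(1/226049) = ((3 + sqrt(214)/225) - 3*I*sqrt(11))*(1/226049) = (3 + sqrt(214)/225 - 3*I*sqrt(11))*(1/226049) = 3/226049 + sqrt(214)/50861025 - 3*I*sqrt(11)/226049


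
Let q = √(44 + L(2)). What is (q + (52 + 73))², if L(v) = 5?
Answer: 17424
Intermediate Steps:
q = 7 (q = √(44 + 5) = √49 = 7)
(q + (52 + 73))² = (7 + (52 + 73))² = (7 + 125)² = 132² = 17424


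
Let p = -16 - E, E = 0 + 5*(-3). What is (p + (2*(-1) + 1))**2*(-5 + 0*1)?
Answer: -20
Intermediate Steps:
E = -15 (E = 0 - 15 = -15)
p = -1 (p = -16 - 1*(-15) = -16 + 15 = -1)
(p + (2*(-1) + 1))**2*(-5 + 0*1) = (-1 + (2*(-1) + 1))**2*(-5 + 0*1) = (-1 + (-2 + 1))**2*(-5 + 0) = (-1 - 1)**2*(-5) = (-2)**2*(-5) = 4*(-5) = -20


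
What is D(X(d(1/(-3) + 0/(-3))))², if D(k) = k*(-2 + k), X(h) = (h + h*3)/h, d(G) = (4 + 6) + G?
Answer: 64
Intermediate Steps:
d(G) = 10 + G
X(h) = 4 (X(h) = (h + 3*h)/h = (4*h)/h = 4)
D(X(d(1/(-3) + 0/(-3))))² = (4*(-2 + 4))² = (4*2)² = 8² = 64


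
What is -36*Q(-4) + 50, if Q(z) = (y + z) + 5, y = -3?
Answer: 122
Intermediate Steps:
Q(z) = 2 + z (Q(z) = (-3 + z) + 5 = 2 + z)
-36*Q(-4) + 50 = -36*(2 - 4) + 50 = -36*(-2) + 50 = 72 + 50 = 122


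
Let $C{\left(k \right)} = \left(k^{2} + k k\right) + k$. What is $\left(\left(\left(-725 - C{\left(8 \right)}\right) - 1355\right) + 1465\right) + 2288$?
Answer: $1537$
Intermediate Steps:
$C{\left(k \right)} = k + 2 k^{2}$ ($C{\left(k \right)} = \left(k^{2} + k^{2}\right) + k = 2 k^{2} + k = k + 2 k^{2}$)
$\left(\left(\left(-725 - C{\left(8 \right)}\right) - 1355\right) + 1465\right) + 2288 = \left(\left(\left(-725 - 8 \left(1 + 2 \cdot 8\right)\right) - 1355\right) + 1465\right) + 2288 = \left(\left(\left(-725 - 8 \left(1 + 16\right)\right) - 1355\right) + 1465\right) + 2288 = \left(\left(\left(-725 - 8 \cdot 17\right) - 1355\right) + 1465\right) + 2288 = \left(\left(\left(-725 - 136\right) - 1355\right) + 1465\right) + 2288 = \left(\left(-861 - 1355\right) + 1465\right) + 2288 = \left(-2216 + 1465\right) + 2288 = -751 + 2288 = 1537$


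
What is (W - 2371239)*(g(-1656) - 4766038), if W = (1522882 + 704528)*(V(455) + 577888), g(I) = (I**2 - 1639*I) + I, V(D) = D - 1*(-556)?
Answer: 888201898601077926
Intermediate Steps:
V(D) = 556 + D (V(D) = D + 556 = 556 + D)
g(I) = I**2 - 1638*I
W = 1289445421590 (W = (1522882 + 704528)*((556 + 455) + 577888) = 2227410*(1011 + 577888) = 2227410*578899 = 1289445421590)
(W - 2371239)*(g(-1656) - 4766038) = (1289445421590 - 2371239)*(-1656*(-1638 - 1656) - 4766038) = 1289443050351*(-1656*(-3294) - 4766038) = 1289443050351*(5454864 - 4766038) = 1289443050351*688826 = 888201898601077926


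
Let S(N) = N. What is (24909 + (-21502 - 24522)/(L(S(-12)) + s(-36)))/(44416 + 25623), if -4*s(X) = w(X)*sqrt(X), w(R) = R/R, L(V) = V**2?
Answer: 226640717/645549463 - 92048*I/1936648389 ≈ 0.35108 - 4.753e-5*I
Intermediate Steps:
w(R) = 1
s(X) = -sqrt(X)/4
(24909 + (-21502 - 24522)/(L(S(-12)) + s(-36)))/(44416 + 25623) = (24909 + (-21502 - 24522)/((-12)**2 - 3*I/2))/(44416 + 25623) = (24909 - 46024/(144 - 3*I/2))/70039 = (24909 - 46024*4*(144 + 3*I/2)/82953)*(1/70039) = (24909 - 184096*(144 + 3*I/2)/82953)*(1/70039) = 24909/70039 - 184096*(144 + 3*I/2)/5809945167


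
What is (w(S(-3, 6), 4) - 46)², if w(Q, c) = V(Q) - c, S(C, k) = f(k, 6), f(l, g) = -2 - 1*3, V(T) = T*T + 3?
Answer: 484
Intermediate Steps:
V(T) = 3 + T² (V(T) = T² + 3 = 3 + T²)
f(l, g) = -5 (f(l, g) = -2 - 3 = -5)
S(C, k) = -5
w(Q, c) = 3 + Q² - c (w(Q, c) = (3 + Q²) - c = 3 + Q² - c)
(w(S(-3, 6), 4) - 46)² = ((3 + (-5)² - 1*4) - 46)² = ((3 + 25 - 4) - 46)² = (24 - 46)² = (-22)² = 484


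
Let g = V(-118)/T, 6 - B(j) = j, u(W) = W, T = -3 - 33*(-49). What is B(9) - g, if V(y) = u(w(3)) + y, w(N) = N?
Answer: -4727/1614 ≈ -2.9287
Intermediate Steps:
T = 1614 (T = -3 + 1617 = 1614)
B(j) = 6 - j
V(y) = 3 + y
g = -115/1614 (g = (3 - 118)/1614 = -115*1/1614 = -115/1614 ≈ -0.071252)
B(9) - g = (6 - 1*9) - 1*(-115/1614) = (6 - 9) + 115/1614 = -3 + 115/1614 = -4727/1614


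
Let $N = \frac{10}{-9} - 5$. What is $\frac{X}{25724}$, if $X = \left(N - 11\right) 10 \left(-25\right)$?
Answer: $\frac{9625}{57879} \approx 0.1663$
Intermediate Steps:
$N = - \frac{55}{9}$ ($N = 10 \left(- \frac{1}{9}\right) - 5 = - \frac{10}{9} - 5 = - \frac{55}{9} \approx -6.1111$)
$X = \frac{38500}{9}$ ($X = \left(- \frac{55}{9} - 11\right) 10 \left(-25\right) = \left(- \frac{154}{9}\right) 10 \left(-25\right) = \left(- \frac{1540}{9}\right) \left(-25\right) = \frac{38500}{9} \approx 4277.8$)
$\frac{X}{25724} = \frac{38500}{9 \cdot 25724} = \frac{38500}{9} \cdot \frac{1}{25724} = \frac{9625}{57879}$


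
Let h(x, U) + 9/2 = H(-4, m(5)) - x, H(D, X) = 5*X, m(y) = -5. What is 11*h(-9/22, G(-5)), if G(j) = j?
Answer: -320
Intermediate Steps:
h(x, U) = -59/2 - x (h(x, U) = -9/2 + (5*(-5) - x) = -9/2 + (-25 - x) = -59/2 - x)
11*h(-9/22, G(-5)) = 11*(-59/2 - (-9)/22) = 11*(-59/2 - 1*(-9/22)) = 11*(-59/2 + 9/22) = 11*(-320/11) = -320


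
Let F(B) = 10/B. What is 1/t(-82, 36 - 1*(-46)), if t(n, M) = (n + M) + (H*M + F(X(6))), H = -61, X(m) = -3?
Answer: -3/15016 ≈ -0.00019979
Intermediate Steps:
t(n, M) = -10/3 + n - 60*M (t(n, M) = (n + M) + (-61*M + 10/(-3)) = (M + n) + (-61*M + 10*(-1/3)) = (M + n) + (-61*M - 10/3) = (M + n) + (-10/3 - 61*M) = -10/3 + n - 60*M)
1/t(-82, 36 - 1*(-46)) = 1/(-10/3 - 82 - 60*(36 - 1*(-46))) = 1/(-10/3 - 82 - 60*(36 + 46)) = 1/(-10/3 - 82 - 60*82) = 1/(-10/3 - 82 - 4920) = 1/(-15016/3) = -3/15016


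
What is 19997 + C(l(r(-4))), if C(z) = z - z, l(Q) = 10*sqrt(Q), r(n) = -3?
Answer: 19997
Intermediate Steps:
C(z) = 0
19997 + C(l(r(-4))) = 19997 + 0 = 19997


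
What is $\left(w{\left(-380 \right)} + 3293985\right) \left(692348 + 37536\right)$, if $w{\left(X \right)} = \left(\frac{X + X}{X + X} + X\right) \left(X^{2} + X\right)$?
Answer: $-37435454756980$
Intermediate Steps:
$w{\left(X \right)} = \left(1 + X\right) \left(X + X^{2}\right)$ ($w{\left(X \right)} = \left(\frac{2 X}{2 X} + X\right) \left(X + X^{2}\right) = \left(2 X \frac{1}{2 X} + X\right) \left(X + X^{2}\right) = \left(1 + X\right) \left(X + X^{2}\right)$)
$\left(w{\left(-380 \right)} + 3293985\right) \left(692348 + 37536\right) = \left(- 380 \left(1 + \left(-380\right)^{2} + 2 \left(-380\right)\right) + 3293985\right) \left(692348 + 37536\right) = \left(- 380 \left(1 + 144400 - 760\right) + 3293985\right) 729884 = \left(\left(-380\right) 143641 + 3293985\right) 729884 = \left(-54583580 + 3293985\right) 729884 = \left(-51289595\right) 729884 = -37435454756980$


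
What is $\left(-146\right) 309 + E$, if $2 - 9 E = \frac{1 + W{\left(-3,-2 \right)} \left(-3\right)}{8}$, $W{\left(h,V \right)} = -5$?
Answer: $-45114$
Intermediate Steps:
$E = 0$ ($E = \frac{2}{9} - \frac{\frac{1}{8} \left(1 - -15\right)}{9} = \frac{2}{9} - \frac{\frac{1}{8} \left(1 + 15\right)}{9} = \frac{2}{9} - \frac{\frac{1}{8} \cdot 16}{9} = \frac{2}{9} - \frac{2}{9} = 0$)
$\left(-146\right) 309 + E = \left(-146\right) 309 + 0 = -45114 + 0 = -45114$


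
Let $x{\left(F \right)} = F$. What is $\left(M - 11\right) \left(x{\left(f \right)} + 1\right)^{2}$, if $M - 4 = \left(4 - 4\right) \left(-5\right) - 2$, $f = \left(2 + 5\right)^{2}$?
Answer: $-22500$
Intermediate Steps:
$f = 49$ ($f = 7^{2} = 49$)
$M = 2$ ($M = 4 - \left(2 - \left(4 - 4\right) \left(-5\right)\right) = 4 + \left(0 \left(-5\right) - 2\right) = 4 + \left(0 - 2\right) = 4 - 2 = 2$)
$\left(M - 11\right) \left(x{\left(f \right)} + 1\right)^{2} = \left(2 - 11\right) \left(49 + 1\right)^{2} = - 9 \cdot 50^{2} = \left(-9\right) 2500 = -22500$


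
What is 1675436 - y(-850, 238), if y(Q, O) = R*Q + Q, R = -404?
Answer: 1332886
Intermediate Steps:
y(Q, O) = -403*Q (y(Q, O) = -404*Q + Q = -403*Q)
1675436 - y(-850, 238) = 1675436 - (-403)*(-850) = 1675436 - 1*342550 = 1675436 - 342550 = 1332886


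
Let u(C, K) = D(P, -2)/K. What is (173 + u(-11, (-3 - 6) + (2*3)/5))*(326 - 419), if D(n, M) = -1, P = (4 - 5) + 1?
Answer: -209312/13 ≈ -16101.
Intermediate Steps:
P = 0 (P = -1 + 1 = 0)
u(C, K) = -1/K
(173 + u(-11, (-3 - 6) + (2*3)/5))*(326 - 419) = (173 - 1/((-3 - 6) + (2*3)/5))*(326 - 419) = (173 - 1/(-9 + 6*(1/5)))*(-93) = (173 - 1/(-9 + 6/5))*(-93) = (173 - 1/(-39/5))*(-93) = (173 - 1*(-5/39))*(-93) = (173 + 5/39)*(-93) = (6752/39)*(-93) = -209312/13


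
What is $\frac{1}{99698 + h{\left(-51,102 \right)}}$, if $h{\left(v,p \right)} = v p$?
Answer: $\frac{1}{94496} \approx 1.0582 \cdot 10^{-5}$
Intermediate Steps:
$h{\left(v,p \right)} = p v$
$\frac{1}{99698 + h{\left(-51,102 \right)}} = \frac{1}{99698 + 102 \left(-51\right)} = \frac{1}{99698 - 5202} = \frac{1}{94496}$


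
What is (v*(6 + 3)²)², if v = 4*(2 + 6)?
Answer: 6718464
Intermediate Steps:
v = 32 (v = 4*8 = 32)
(v*(6 + 3)²)² = (32*(6 + 3)²)² = (32*9²)² = (32*81)² = 2592² = 6718464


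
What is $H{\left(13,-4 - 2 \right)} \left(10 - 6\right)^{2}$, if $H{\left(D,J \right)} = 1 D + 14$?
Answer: $432$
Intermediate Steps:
$H{\left(D,J \right)} = 14 + D$ ($H{\left(D,J \right)} = D + 14 = 14 + D$)
$H{\left(13,-4 - 2 \right)} \left(10 - 6\right)^{2} = \left(14 + 13\right) \left(10 - 6\right)^{2} = 27 \cdot 4^{2} = 27 \cdot 16 = 432$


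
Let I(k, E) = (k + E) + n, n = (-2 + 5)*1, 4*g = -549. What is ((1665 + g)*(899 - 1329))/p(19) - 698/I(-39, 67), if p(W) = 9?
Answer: -4526931/62 ≈ -73015.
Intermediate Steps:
g = -549/4 (g = (¼)*(-549) = -549/4 ≈ -137.25)
n = 3 (n = 3*1 = 3)
I(k, E) = 3 + E + k (I(k, E) = (k + E) + 3 = (E + k) + 3 = 3 + E + k)
((1665 + g)*(899 - 1329))/p(19) - 698/I(-39, 67) = ((1665 - 549/4)*(899 - 1329))/9 - 698/(3 + 67 - 39) = ((6111/4)*(-430))*(⅑) - 698/31 = -1313865/2*⅑ - 698*1/31 = -145985/2 - 698/31 = -4526931/62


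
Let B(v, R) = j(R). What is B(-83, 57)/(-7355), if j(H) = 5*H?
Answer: -57/1471 ≈ -0.038749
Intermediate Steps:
B(v, R) = 5*R
B(-83, 57)/(-7355) = (5*57)/(-7355) = 285*(-1/7355) = -57/1471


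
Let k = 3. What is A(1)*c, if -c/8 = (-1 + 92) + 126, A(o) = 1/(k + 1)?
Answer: -434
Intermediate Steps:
A(o) = ¼ (A(o) = 1/(3 + 1) = 1/4 = ¼)
c = -1736 (c = -8*((-1 + 92) + 126) = -8*(91 + 126) = -8*217 = -1736)
A(1)*c = (¼)*(-1736) = -434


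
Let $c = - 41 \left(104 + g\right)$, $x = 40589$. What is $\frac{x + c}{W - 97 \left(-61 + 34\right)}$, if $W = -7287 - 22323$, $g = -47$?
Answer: $- \frac{38252}{26991} \approx -1.4172$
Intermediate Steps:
$W = -29610$ ($W = -7287 - 22323 = -29610$)
$c = -2337$ ($c = - 41 \left(104 - 47\right) = \left(-41\right) 57 = -2337$)
$\frac{x + c}{W - 97 \left(-61 + 34\right)} = \frac{40589 - 2337}{-29610 - 97 \left(-61 + 34\right)} = \frac{38252}{-29610 - -2619} = \frac{38252}{-29610 + 2619} = \frac{38252}{-26991} = 38252 \left(- \frac{1}{26991}\right) = - \frac{38252}{26991}$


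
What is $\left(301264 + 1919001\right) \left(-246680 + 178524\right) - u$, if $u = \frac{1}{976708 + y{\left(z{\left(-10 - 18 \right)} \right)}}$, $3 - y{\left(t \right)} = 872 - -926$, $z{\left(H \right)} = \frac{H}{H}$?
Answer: $- \frac{147528106585323421}{974913} \approx -1.5132 \cdot 10^{11}$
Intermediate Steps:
$z{\left(H \right)} = 1$
$y{\left(t \right)} = -1795$ ($y{\left(t \right)} = 3 - \left(872 - -926\right) = 3 - \left(872 + 926\right) = 3 - 1798 = -1795$)
$u = \frac{1}{974913}$ ($u = \frac{1}{976708 - 1795} = \frac{1}{974913} \approx 1.0257 \cdot 10^{-6}$)
$\left(301264 + 1919001\right) \left(-246680 + 178524\right) - u = \left(301264 + 1919001\right) \left(-246680 + 178524\right) - \frac{1}{974913} = 2220265 \left(-68156\right) - \frac{1}{974913} = -151324381340 - \frac{1}{974913} = - \frac{147528106585323421}{974913}$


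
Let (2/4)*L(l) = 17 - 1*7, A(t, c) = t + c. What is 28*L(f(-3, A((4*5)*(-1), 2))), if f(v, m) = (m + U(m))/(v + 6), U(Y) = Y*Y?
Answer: 560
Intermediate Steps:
U(Y) = Y²
A(t, c) = c + t
f(v, m) = (m + m²)/(6 + v) (f(v, m) = (m + m²)/(v + 6) = (m + m²)/(6 + v))
L(l) = 20 (L(l) = 2*(17 - 1*7) = 2*(17 - 7) = 2*10 = 20)
28*L(f(-3, A((4*5)*(-1), 2))) = 28*20 = 560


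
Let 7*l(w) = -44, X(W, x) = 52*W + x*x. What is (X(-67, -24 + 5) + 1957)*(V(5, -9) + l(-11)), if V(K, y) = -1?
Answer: 59466/7 ≈ 8495.1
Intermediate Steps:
X(W, x) = x**2 + 52*W (X(W, x) = 52*W + x**2 = x**2 + 52*W)
l(w) = -44/7 (l(w) = (1/7)*(-44) = -44/7)
(X(-67, -24 + 5) + 1957)*(V(5, -9) + l(-11)) = (((-24 + 5)**2 + 52*(-67)) + 1957)*(-1 - 44/7) = (((-19)**2 - 3484) + 1957)*(-51/7) = ((361 - 3484) + 1957)*(-51/7) = (-3123 + 1957)*(-51/7) = -1166*(-51/7) = 59466/7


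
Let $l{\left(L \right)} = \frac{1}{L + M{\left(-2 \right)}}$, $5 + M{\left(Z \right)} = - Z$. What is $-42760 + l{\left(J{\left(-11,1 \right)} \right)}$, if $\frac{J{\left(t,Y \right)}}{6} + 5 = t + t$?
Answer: $- \frac{7055401}{165} \approx -42760.0$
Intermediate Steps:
$J{\left(t,Y \right)} = -30 + 12 t$ ($J{\left(t,Y \right)} = -30 + 6 \left(t + t\right) = -30 + 6 \cdot 2 t = -30 + 12 t$)
$M{\left(Z \right)} = -5 - Z$
$l{\left(L \right)} = \frac{1}{-3 + L}$ ($l{\left(L \right)} = \frac{1}{L - 3} = \frac{1}{-3 + L}$)
$-42760 + l{\left(J{\left(-11,1 \right)} \right)} = -42760 + \frac{1}{-3 + \left(-30 + 12 \left(-11\right)\right)} = -42760 + \frac{1}{-3 - 162} = -42760 + \frac{1}{-165} = -42760 - \frac{1}{165} = - \frac{7055401}{165}$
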